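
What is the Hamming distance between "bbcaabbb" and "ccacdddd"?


Comparing "bbcaabbb" and "ccacdddd" position by position:
  Position 0: 'b' vs 'c' => differ
  Position 1: 'b' vs 'c' => differ
  Position 2: 'c' vs 'a' => differ
  Position 3: 'a' vs 'c' => differ
  Position 4: 'a' vs 'd' => differ
  Position 5: 'b' vs 'd' => differ
  Position 6: 'b' vs 'd' => differ
  Position 7: 'b' vs 'd' => differ
Total differences (Hamming distance): 8

8


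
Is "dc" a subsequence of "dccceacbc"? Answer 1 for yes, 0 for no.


Check if "dc" is a subsequence of "dccceacbc"
Greedy scan:
  Position 0 ('d'): matches sub[0] = 'd'
  Position 1 ('c'): matches sub[1] = 'c'
  Position 2 ('c'): no match needed
  Position 3 ('c'): no match needed
  Position 4 ('e'): no match needed
  Position 5 ('a'): no match needed
  Position 6 ('c'): no match needed
  Position 7 ('b'): no match needed
  Position 8 ('c'): no match needed
All 2 characters matched => is a subsequence

1


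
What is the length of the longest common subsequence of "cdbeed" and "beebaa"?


LCS of "cdbeed" and "beebaa"
DP table:
           b    e    e    b    a    a
      0    0    0    0    0    0    0
  c   0    0    0    0    0    0    0
  d   0    0    0    0    0    0    0
  b   0    1    1    1    1    1    1
  e   0    1    2    2    2    2    2
  e   0    1    2    3    3    3    3
  d   0    1    2    3    3    3    3
LCS length = dp[6][6] = 3

3


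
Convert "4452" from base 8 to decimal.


Input: "4452" in base 8
Positional expansion:
  Digit '4' (value 4) x 8^3 = 2048
  Digit '4' (value 4) x 8^2 = 256
  Digit '5' (value 5) x 8^1 = 40
  Digit '2' (value 2) x 8^0 = 2
Sum = 2346

2346


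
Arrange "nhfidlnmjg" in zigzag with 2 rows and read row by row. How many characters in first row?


Zigzag "nhfidlnmjg" into 2 rows:
Placing characters:
  'n' => row 0
  'h' => row 1
  'f' => row 0
  'i' => row 1
  'd' => row 0
  'l' => row 1
  'n' => row 0
  'm' => row 1
  'j' => row 0
  'g' => row 1
Rows:
  Row 0: "nfdnj"
  Row 1: "hilmg"
First row length: 5

5


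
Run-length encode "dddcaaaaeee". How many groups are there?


Input: dddcaaaaeee
Scanning for consecutive runs:
  Group 1: 'd' x 3 (positions 0-2)
  Group 2: 'c' x 1 (positions 3-3)
  Group 3: 'a' x 4 (positions 4-7)
  Group 4: 'e' x 3 (positions 8-10)
Total groups: 4

4


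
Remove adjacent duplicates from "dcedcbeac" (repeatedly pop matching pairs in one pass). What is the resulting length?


Input: dcedcbeac
Stack-based adjacent duplicate removal:
  Read 'd': push. Stack: d
  Read 'c': push. Stack: dc
  Read 'e': push. Stack: dce
  Read 'd': push. Stack: dced
  Read 'c': push. Stack: dcedc
  Read 'b': push. Stack: dcedcb
  Read 'e': push. Stack: dcedcbe
  Read 'a': push. Stack: dcedcbea
  Read 'c': push. Stack: dcedcbeac
Final stack: "dcedcbeac" (length 9)

9


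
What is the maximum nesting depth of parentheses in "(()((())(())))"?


Input: "(()((())(())))"
Tracking depth:
  Position 0 '(': depth becomes 1
  Position 1 '(': depth becomes 2
  Position 2 ')': depth becomes 1
  Position 3 '(': depth becomes 2
  Position 4 '(': depth becomes 3
  Position 5 '(': depth becomes 4
  Position 6 ')': depth becomes 3
  Position 7 ')': depth becomes 2
  Position 8 '(': depth becomes 3
  Position 9 '(': depth becomes 4
  Position 10 ')': depth becomes 3
  Position 11 ')': depth becomes 2
  Position 12 ')': depth becomes 1
  Position 13 ')': depth becomes 0
Maximum depth reached: 4

4


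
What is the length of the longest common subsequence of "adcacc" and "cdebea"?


LCS of "adcacc" and "cdebea"
DP table:
           c    d    e    b    e    a
      0    0    0    0    0    0    0
  a   0    0    0    0    0    0    1
  d   0    0    1    1    1    1    1
  c   0    1    1    1    1    1    1
  a   0    1    1    1    1    1    2
  c   0    1    1    1    1    1    2
  c   0    1    1    1    1    1    2
LCS length = dp[6][6] = 2

2


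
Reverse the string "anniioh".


Input: anniioh
Reading characters right to left:
  Position 6: 'h'
  Position 5: 'o'
  Position 4: 'i'
  Position 3: 'i'
  Position 2: 'n'
  Position 1: 'n'
  Position 0: 'a'
Reversed: hoiinna

hoiinna


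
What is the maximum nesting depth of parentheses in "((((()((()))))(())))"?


Input: "((((()((()))))(())))"
Tracking depth:
  Position 0 '(': depth becomes 1
  Position 1 '(': depth becomes 2
  Position 2 '(': depth becomes 3
  Position 3 '(': depth becomes 4
  Position 4 '(': depth becomes 5
  Position 5 ')': depth becomes 4
  Position 6 '(': depth becomes 5
  Position 7 '(': depth becomes 6
  Position 8 '(': depth becomes 7
  Position 9 ')': depth becomes 6
  Position 10 ')': depth becomes 5
  Position 11 ')': depth becomes 4
  Position 12 ')': depth becomes 3
  Position 13 ')': depth becomes 2
  Position 14 '(': depth becomes 3
  Position 15 '(': depth becomes 4
  Position 16 ')': depth becomes 3
  Position 17 ')': depth becomes 2
  Position 18 ')': depth becomes 1
  Position 19 ')': depth becomes 0
Maximum depth reached: 7

7


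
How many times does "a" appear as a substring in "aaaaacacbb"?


Searching for "a" in "aaaaacacbb"
Scanning each position:
  Position 0: "a" => MATCH
  Position 1: "a" => MATCH
  Position 2: "a" => MATCH
  Position 3: "a" => MATCH
  Position 4: "a" => MATCH
  Position 5: "c" => no
  Position 6: "a" => MATCH
  Position 7: "c" => no
  Position 8: "b" => no
  Position 9: "b" => no
Total occurrences: 6

6


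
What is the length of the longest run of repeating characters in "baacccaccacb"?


Input: "baacccaccacb"
Scanning for longest run:
  Position 1 ('a'): new char, reset run to 1
  Position 2 ('a'): continues run of 'a', length=2
  Position 3 ('c'): new char, reset run to 1
  Position 4 ('c'): continues run of 'c', length=2
  Position 5 ('c'): continues run of 'c', length=3
  Position 6 ('a'): new char, reset run to 1
  Position 7 ('c'): new char, reset run to 1
  Position 8 ('c'): continues run of 'c', length=2
  Position 9 ('a'): new char, reset run to 1
  Position 10 ('c'): new char, reset run to 1
  Position 11 ('b'): new char, reset run to 1
Longest run: 'c' with length 3

3


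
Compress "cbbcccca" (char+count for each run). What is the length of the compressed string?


Input: cbbcccca
Runs:
  'c' x 1 => "c1"
  'b' x 2 => "b2"
  'c' x 4 => "c4"
  'a' x 1 => "a1"
Compressed: "c1b2c4a1"
Compressed length: 8

8


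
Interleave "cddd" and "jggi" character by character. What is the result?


Interleaving "cddd" and "jggi":
  Position 0: 'c' from first, 'j' from second => "cj"
  Position 1: 'd' from first, 'g' from second => "dg"
  Position 2: 'd' from first, 'g' from second => "dg"
  Position 3: 'd' from first, 'i' from second => "di"
Result: cjdgdgdi

cjdgdgdi


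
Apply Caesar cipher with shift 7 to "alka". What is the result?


Caesar cipher: shift "alka" by 7
  'a' (pos 0) + 7 = pos 7 = 'h'
  'l' (pos 11) + 7 = pos 18 = 's'
  'k' (pos 10) + 7 = pos 17 = 'r'
  'a' (pos 0) + 7 = pos 7 = 'h'
Result: hsrh

hsrh


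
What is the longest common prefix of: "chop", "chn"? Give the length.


Words: chop, chn
  Position 0: all 'c' => match
  Position 1: all 'h' => match
  Position 2: ('o', 'n') => mismatch, stop
LCP = "ch" (length 2)

2


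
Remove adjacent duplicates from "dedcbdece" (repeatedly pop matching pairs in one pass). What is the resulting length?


Input: dedcbdece
Stack-based adjacent duplicate removal:
  Read 'd': push. Stack: d
  Read 'e': push. Stack: de
  Read 'd': push. Stack: ded
  Read 'c': push. Stack: dedc
  Read 'b': push. Stack: dedcb
  Read 'd': push. Stack: dedcbd
  Read 'e': push. Stack: dedcbde
  Read 'c': push. Stack: dedcbdec
  Read 'e': push. Stack: dedcbdece
Final stack: "dedcbdece" (length 9)

9


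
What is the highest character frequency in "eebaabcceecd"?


Input: eebaabcceecd
Character counts:
  'a': 2
  'b': 2
  'c': 3
  'd': 1
  'e': 4
Maximum frequency: 4

4


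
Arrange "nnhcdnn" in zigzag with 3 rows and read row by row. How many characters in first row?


Zigzag "nnhcdnn" into 3 rows:
Placing characters:
  'n' => row 0
  'n' => row 1
  'h' => row 2
  'c' => row 1
  'd' => row 0
  'n' => row 1
  'n' => row 2
Rows:
  Row 0: "nd"
  Row 1: "ncn"
  Row 2: "hn"
First row length: 2

2


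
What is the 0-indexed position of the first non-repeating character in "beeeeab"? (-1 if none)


Input: beeeeab
Character frequencies:
  'a': 1
  'b': 2
  'e': 4
Scanning left to right for freq == 1:
  Position 0 ('b'): freq=2, skip
  Position 1 ('e'): freq=4, skip
  Position 2 ('e'): freq=4, skip
  Position 3 ('e'): freq=4, skip
  Position 4 ('e'): freq=4, skip
  Position 5 ('a'): unique! => answer = 5

5


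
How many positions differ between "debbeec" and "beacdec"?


Comparing "debbeec" and "beacdec" position by position:
  Position 0: 'd' vs 'b' => DIFFER
  Position 1: 'e' vs 'e' => same
  Position 2: 'b' vs 'a' => DIFFER
  Position 3: 'b' vs 'c' => DIFFER
  Position 4: 'e' vs 'd' => DIFFER
  Position 5: 'e' vs 'e' => same
  Position 6: 'c' vs 'c' => same
Positions that differ: 4

4


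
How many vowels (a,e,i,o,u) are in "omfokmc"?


Input: omfokmc
Checking each character:
  'o' at position 0: vowel (running total: 1)
  'm' at position 1: consonant
  'f' at position 2: consonant
  'o' at position 3: vowel (running total: 2)
  'k' at position 4: consonant
  'm' at position 5: consonant
  'c' at position 6: consonant
Total vowels: 2

2


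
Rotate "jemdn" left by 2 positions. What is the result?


Input: "jemdn", rotate left by 2
First 2 characters: "je"
Remaining characters: "mdn"
Concatenate remaining + first: "mdn" + "je" = "mdnje"

mdnje


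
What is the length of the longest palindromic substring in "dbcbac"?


Input: "dbcbac"
Checking substrings for palindromes:
  [1:4] "bcb" (len 3) => palindrome
Longest palindromic substring: "bcb" with length 3

3


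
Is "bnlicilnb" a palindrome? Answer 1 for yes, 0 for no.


Input: bnlicilnb
Reversed: bnlicilnb
  Compare pos 0 ('b') with pos 8 ('b'): match
  Compare pos 1 ('n') with pos 7 ('n'): match
  Compare pos 2 ('l') with pos 6 ('l'): match
  Compare pos 3 ('i') with pos 5 ('i'): match
Result: palindrome

1


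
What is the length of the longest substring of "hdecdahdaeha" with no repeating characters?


Input: "hdecdahdaeha"
Sliding window (track last position of each char):
  Position 0 ('h'): window [0,0] length 1 -- new best
  Position 1 ('d'): window [0,1] length 2 -- new best
  Position 2 ('e'): window [0,2] length 3 -- new best
  Position 3 ('c'): window [0,3] length 4 -- new best
  Position 4 ('d'): repeat (last at 1), move window start to 2
  Position 4 ('d'): window [2,4] length 3
  Position 5 ('a'): window [2,5] length 4
  Position 6 ('h'): window [2,6] length 5 -- new best
  Position 7 ('d'): repeat (last at 4), move window start to 5
  Position 7 ('d'): window [5,7] length 3
  Position 8 ('a'): repeat (last at 5), move window start to 6
  Position 8 ('a'): window [6,8] length 3
  Position 9 ('e'): window [6,9] length 4
  Position 10 ('h'): repeat (last at 6), move window start to 7
  Position 10 ('h'): window [7,10] length 4
  Position 11 ('a'): repeat (last at 8), move window start to 9
  Position 11 ('a'): window [9,11] length 3
Longest substring with no repeats: "ecdah" with length 5

5


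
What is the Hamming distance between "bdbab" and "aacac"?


Comparing "bdbab" and "aacac" position by position:
  Position 0: 'b' vs 'a' => differ
  Position 1: 'd' vs 'a' => differ
  Position 2: 'b' vs 'c' => differ
  Position 3: 'a' vs 'a' => same
  Position 4: 'b' vs 'c' => differ
Total differences (Hamming distance): 4

4


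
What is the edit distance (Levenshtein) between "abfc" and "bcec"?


Computing edit distance: "abfc" -> "bcec"
DP table:
           b    c    e    c
      0    1    2    3    4
  a   1    1    2    3    4
  b   2    1    2    3    4
  f   3    2    2    3    4
  c   4    3    2    3    3
Edit distance = dp[4][4] = 3

3


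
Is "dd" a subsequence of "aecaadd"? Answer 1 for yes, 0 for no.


Check if "dd" is a subsequence of "aecaadd"
Greedy scan:
  Position 0 ('a'): no match needed
  Position 1 ('e'): no match needed
  Position 2 ('c'): no match needed
  Position 3 ('a'): no match needed
  Position 4 ('a'): no match needed
  Position 5 ('d'): matches sub[0] = 'd'
  Position 6 ('d'): matches sub[1] = 'd'
All 2 characters matched => is a subsequence

1


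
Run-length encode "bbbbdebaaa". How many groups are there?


Input: bbbbdebaaa
Scanning for consecutive runs:
  Group 1: 'b' x 4 (positions 0-3)
  Group 2: 'd' x 1 (positions 4-4)
  Group 3: 'e' x 1 (positions 5-5)
  Group 4: 'b' x 1 (positions 6-6)
  Group 5: 'a' x 3 (positions 7-9)
Total groups: 5

5


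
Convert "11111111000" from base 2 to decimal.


Input: "11111111000" in base 2
Positional expansion:
  Digit '1' (value 1) x 2^10 = 1024
  Digit '1' (value 1) x 2^9 = 512
  Digit '1' (value 1) x 2^8 = 256
  Digit '1' (value 1) x 2^7 = 128
  Digit '1' (value 1) x 2^6 = 64
  Digit '1' (value 1) x 2^5 = 32
  Digit '1' (value 1) x 2^4 = 16
  Digit '1' (value 1) x 2^3 = 8
  Digit '0' (value 0) x 2^2 = 0
  Digit '0' (value 0) x 2^1 = 0
  Digit '0' (value 0) x 2^0 = 0
Sum = 2040

2040


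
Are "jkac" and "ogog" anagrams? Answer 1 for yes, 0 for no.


Strings: "jkac", "ogog"
Sorted first:  acjk
Sorted second: ggoo
Differ at position 0: 'a' vs 'g' => not anagrams

0


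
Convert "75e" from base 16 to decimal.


Input: "75e" in base 16
Positional expansion:
  Digit '7' (value 7) x 16^2 = 1792
  Digit '5' (value 5) x 16^1 = 80
  Digit 'e' (value 14) x 16^0 = 14
Sum = 1886

1886


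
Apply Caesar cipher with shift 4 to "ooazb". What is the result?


Caesar cipher: shift "ooazb" by 4
  'o' (pos 14) + 4 = pos 18 = 's'
  'o' (pos 14) + 4 = pos 18 = 's'
  'a' (pos 0) + 4 = pos 4 = 'e'
  'z' (pos 25) + 4 = pos 3 = 'd'
  'b' (pos 1) + 4 = pos 5 = 'f'
Result: ssedf

ssedf


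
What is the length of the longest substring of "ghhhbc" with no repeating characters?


Input: "ghhhbc"
Sliding window (track last position of each char):
  Position 0 ('g'): window [0,0] length 1 -- new best
  Position 1 ('h'): window [0,1] length 2 -- new best
  Position 2 ('h'): repeat (last at 1), move window start to 2
  Position 2 ('h'): window [2,2] length 1
  Position 3 ('h'): repeat (last at 2), move window start to 3
  Position 3 ('h'): window [3,3] length 1
  Position 4 ('b'): window [3,4] length 2
  Position 5 ('c'): window [3,5] length 3 -- new best
Longest substring with no repeats: "hbc" with length 3

3


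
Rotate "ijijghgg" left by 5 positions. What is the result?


Input: "ijijghgg", rotate left by 5
First 5 characters: "ijijg"
Remaining characters: "hgg"
Concatenate remaining + first: "hgg" + "ijijg" = "hggijijg"

hggijijg


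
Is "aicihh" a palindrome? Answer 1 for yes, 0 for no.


Input: aicihh
Reversed: hhicia
  Compare pos 0 ('a') with pos 5 ('h'): MISMATCH
  Compare pos 1 ('i') with pos 4 ('h'): MISMATCH
  Compare pos 2 ('c') with pos 3 ('i'): MISMATCH
Result: not a palindrome

0


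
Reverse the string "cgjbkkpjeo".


Input: cgjbkkpjeo
Reading characters right to left:
  Position 9: 'o'
  Position 8: 'e'
  Position 7: 'j'
  Position 6: 'p'
  Position 5: 'k'
  Position 4: 'k'
  Position 3: 'b'
  Position 2: 'j'
  Position 1: 'g'
  Position 0: 'c'
Reversed: oejpkkbjgc

oejpkkbjgc


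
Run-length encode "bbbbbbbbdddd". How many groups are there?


Input: bbbbbbbbdddd
Scanning for consecutive runs:
  Group 1: 'b' x 8 (positions 0-7)
  Group 2: 'd' x 4 (positions 8-11)
Total groups: 2

2


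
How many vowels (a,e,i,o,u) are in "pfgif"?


Input: pfgif
Checking each character:
  'p' at position 0: consonant
  'f' at position 1: consonant
  'g' at position 2: consonant
  'i' at position 3: vowel (running total: 1)
  'f' at position 4: consonant
Total vowels: 1

1


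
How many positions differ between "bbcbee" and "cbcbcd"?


Comparing "bbcbee" and "cbcbcd" position by position:
  Position 0: 'b' vs 'c' => DIFFER
  Position 1: 'b' vs 'b' => same
  Position 2: 'c' vs 'c' => same
  Position 3: 'b' vs 'b' => same
  Position 4: 'e' vs 'c' => DIFFER
  Position 5: 'e' vs 'd' => DIFFER
Positions that differ: 3

3


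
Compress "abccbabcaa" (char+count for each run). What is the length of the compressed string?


Input: abccbabcaa
Runs:
  'a' x 1 => "a1"
  'b' x 1 => "b1"
  'c' x 2 => "c2"
  'b' x 1 => "b1"
  'a' x 1 => "a1"
  'b' x 1 => "b1"
  'c' x 1 => "c1"
  'a' x 2 => "a2"
Compressed: "a1b1c2b1a1b1c1a2"
Compressed length: 16

16


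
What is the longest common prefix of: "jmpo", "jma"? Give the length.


Words: jmpo, jma
  Position 0: all 'j' => match
  Position 1: all 'm' => match
  Position 2: ('p', 'a') => mismatch, stop
LCP = "jm" (length 2)

2


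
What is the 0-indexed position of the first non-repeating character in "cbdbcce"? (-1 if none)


Input: cbdbcce
Character frequencies:
  'b': 2
  'c': 3
  'd': 1
  'e': 1
Scanning left to right for freq == 1:
  Position 0 ('c'): freq=3, skip
  Position 1 ('b'): freq=2, skip
  Position 2 ('d'): unique! => answer = 2

2


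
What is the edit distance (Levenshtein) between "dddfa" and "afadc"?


Computing edit distance: "dddfa" -> "afadc"
DP table:
           a    f    a    d    c
      0    1    2    3    4    5
  d   1    1    2    3    3    4
  d   2    2    2    3    3    4
  d   3    3    3    3    3    4
  f   4    4    3    4    4    4
  a   5    4    4    3    4    5
Edit distance = dp[5][5] = 5

5


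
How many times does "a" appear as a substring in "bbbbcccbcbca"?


Searching for "a" in "bbbbcccbcbca"
Scanning each position:
  Position 0: "b" => no
  Position 1: "b" => no
  Position 2: "b" => no
  Position 3: "b" => no
  Position 4: "c" => no
  Position 5: "c" => no
  Position 6: "c" => no
  Position 7: "b" => no
  Position 8: "c" => no
  Position 9: "b" => no
  Position 10: "c" => no
  Position 11: "a" => MATCH
Total occurrences: 1

1


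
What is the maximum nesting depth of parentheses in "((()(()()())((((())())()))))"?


Input: "((()(()()())((((())())()))))"
Tracking depth:
  Position 0 '(': depth becomes 1
  Position 1 '(': depth becomes 2
  Position 2 '(': depth becomes 3
  Position 3 ')': depth becomes 2
  Position 4 '(': depth becomes 3
  Position 5 '(': depth becomes 4
  Position 6 ')': depth becomes 3
  Position 7 '(': depth becomes 4
  Position 8 ')': depth becomes 3
  Position 9 '(': depth becomes 4
  Position 10 ')': depth becomes 3
  Position 11 ')': depth becomes 2
  Position 12 '(': depth becomes 3
  Position 13 '(': depth becomes 4
  Position 14 '(': depth becomes 5
  Position 15 '(': depth becomes 6
  Position 16 '(': depth becomes 7
  Position 17 ')': depth becomes 6
  Position 18 ')': depth becomes 5
  Position 19 '(': depth becomes 6
  Position 20 ')': depth becomes 5
  Position 21 ')': depth becomes 4
  Position 22 '(': depth becomes 5
  Position 23 ')': depth becomes 4
  Position 24 ')': depth becomes 3
  Position 25 ')': depth becomes 2
  Position 26 ')': depth becomes 1
  Position 27 ')': depth becomes 0
Maximum depth reached: 7

7


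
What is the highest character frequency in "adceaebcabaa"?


Input: adceaebcabaa
Character counts:
  'a': 5
  'b': 2
  'c': 2
  'd': 1
  'e': 2
Maximum frequency: 5

5


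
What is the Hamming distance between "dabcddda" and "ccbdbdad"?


Comparing "dabcddda" and "ccbdbdad" position by position:
  Position 0: 'd' vs 'c' => differ
  Position 1: 'a' vs 'c' => differ
  Position 2: 'b' vs 'b' => same
  Position 3: 'c' vs 'd' => differ
  Position 4: 'd' vs 'b' => differ
  Position 5: 'd' vs 'd' => same
  Position 6: 'd' vs 'a' => differ
  Position 7: 'a' vs 'd' => differ
Total differences (Hamming distance): 6

6


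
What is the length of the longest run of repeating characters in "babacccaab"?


Input: "babacccaab"
Scanning for longest run:
  Position 1 ('a'): new char, reset run to 1
  Position 2 ('b'): new char, reset run to 1
  Position 3 ('a'): new char, reset run to 1
  Position 4 ('c'): new char, reset run to 1
  Position 5 ('c'): continues run of 'c', length=2
  Position 6 ('c'): continues run of 'c', length=3
  Position 7 ('a'): new char, reset run to 1
  Position 8 ('a'): continues run of 'a', length=2
  Position 9 ('b'): new char, reset run to 1
Longest run: 'c' with length 3

3


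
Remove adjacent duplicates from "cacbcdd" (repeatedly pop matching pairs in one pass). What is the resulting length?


Input: cacbcdd
Stack-based adjacent duplicate removal:
  Read 'c': push. Stack: c
  Read 'a': push. Stack: ca
  Read 'c': push. Stack: cac
  Read 'b': push. Stack: cacb
  Read 'c': push. Stack: cacbc
  Read 'd': push. Stack: cacbcd
  Read 'd': matches stack top 'd' => pop. Stack: cacbc
Final stack: "cacbc" (length 5)

5


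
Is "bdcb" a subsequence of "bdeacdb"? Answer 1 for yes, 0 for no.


Check if "bdcb" is a subsequence of "bdeacdb"
Greedy scan:
  Position 0 ('b'): matches sub[0] = 'b'
  Position 1 ('d'): matches sub[1] = 'd'
  Position 2 ('e'): no match needed
  Position 3 ('a'): no match needed
  Position 4 ('c'): matches sub[2] = 'c'
  Position 5 ('d'): no match needed
  Position 6 ('b'): matches sub[3] = 'b'
All 4 characters matched => is a subsequence

1


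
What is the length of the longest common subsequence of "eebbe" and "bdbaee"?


LCS of "eebbe" and "bdbaee"
DP table:
           b    d    b    a    e    e
      0    0    0    0    0    0    0
  e   0    0    0    0    0    1    1
  e   0    0    0    0    0    1    2
  b   0    1    1    1    1    1    2
  b   0    1    1    2    2    2    2
  e   0    1    1    2    2    3    3
LCS length = dp[5][6] = 3

3


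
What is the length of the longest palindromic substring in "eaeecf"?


Input: "eaeecf"
Checking substrings for palindromes:
  [0:3] "eae" (len 3) => palindrome
  [2:4] "ee" (len 2) => palindrome
Longest palindromic substring: "eae" with length 3

3


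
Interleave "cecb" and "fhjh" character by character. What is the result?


Interleaving "cecb" and "fhjh":
  Position 0: 'c' from first, 'f' from second => "cf"
  Position 1: 'e' from first, 'h' from second => "eh"
  Position 2: 'c' from first, 'j' from second => "cj"
  Position 3: 'b' from first, 'h' from second => "bh"
Result: cfehcjbh

cfehcjbh


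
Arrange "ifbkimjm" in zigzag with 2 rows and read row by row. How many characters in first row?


Zigzag "ifbkimjm" into 2 rows:
Placing characters:
  'i' => row 0
  'f' => row 1
  'b' => row 0
  'k' => row 1
  'i' => row 0
  'm' => row 1
  'j' => row 0
  'm' => row 1
Rows:
  Row 0: "ibij"
  Row 1: "fkmm"
First row length: 4

4


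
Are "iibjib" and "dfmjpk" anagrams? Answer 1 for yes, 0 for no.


Strings: "iibjib", "dfmjpk"
Sorted first:  bbiiij
Sorted second: dfjkmp
Differ at position 0: 'b' vs 'd' => not anagrams

0


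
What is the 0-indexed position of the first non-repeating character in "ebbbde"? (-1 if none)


Input: ebbbde
Character frequencies:
  'b': 3
  'd': 1
  'e': 2
Scanning left to right for freq == 1:
  Position 0 ('e'): freq=2, skip
  Position 1 ('b'): freq=3, skip
  Position 2 ('b'): freq=3, skip
  Position 3 ('b'): freq=3, skip
  Position 4 ('d'): unique! => answer = 4

4


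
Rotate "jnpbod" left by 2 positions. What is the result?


Input: "jnpbod", rotate left by 2
First 2 characters: "jn"
Remaining characters: "pbod"
Concatenate remaining + first: "pbod" + "jn" = "pbodjn"

pbodjn


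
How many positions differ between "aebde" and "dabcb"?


Comparing "aebde" and "dabcb" position by position:
  Position 0: 'a' vs 'd' => DIFFER
  Position 1: 'e' vs 'a' => DIFFER
  Position 2: 'b' vs 'b' => same
  Position 3: 'd' vs 'c' => DIFFER
  Position 4: 'e' vs 'b' => DIFFER
Positions that differ: 4

4


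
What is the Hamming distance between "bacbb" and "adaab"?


Comparing "bacbb" and "adaab" position by position:
  Position 0: 'b' vs 'a' => differ
  Position 1: 'a' vs 'd' => differ
  Position 2: 'c' vs 'a' => differ
  Position 3: 'b' vs 'a' => differ
  Position 4: 'b' vs 'b' => same
Total differences (Hamming distance): 4

4


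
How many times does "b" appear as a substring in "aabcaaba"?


Searching for "b" in "aabcaaba"
Scanning each position:
  Position 0: "a" => no
  Position 1: "a" => no
  Position 2: "b" => MATCH
  Position 3: "c" => no
  Position 4: "a" => no
  Position 5: "a" => no
  Position 6: "b" => MATCH
  Position 7: "a" => no
Total occurrences: 2

2


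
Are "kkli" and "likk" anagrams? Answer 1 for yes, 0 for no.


Strings: "kkli", "likk"
Sorted first:  ikkl
Sorted second: ikkl
Sorted forms match => anagrams

1


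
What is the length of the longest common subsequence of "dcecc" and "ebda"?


LCS of "dcecc" and "ebda"
DP table:
           e    b    d    a
      0    0    0    0    0
  d   0    0    0    1    1
  c   0    0    0    1    1
  e   0    1    1    1    1
  c   0    1    1    1    1
  c   0    1    1    1    1
LCS length = dp[5][4] = 1

1


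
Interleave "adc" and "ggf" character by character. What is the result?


Interleaving "adc" and "ggf":
  Position 0: 'a' from first, 'g' from second => "ag"
  Position 1: 'd' from first, 'g' from second => "dg"
  Position 2: 'c' from first, 'f' from second => "cf"
Result: agdgcf

agdgcf


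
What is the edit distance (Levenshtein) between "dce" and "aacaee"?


Computing edit distance: "dce" -> "aacaee"
DP table:
           a    a    c    a    e    e
      0    1    2    3    4    5    6
  d   1    1    2    3    4    5    6
  c   2    2    2    2    3    4    5
  e   3    3    3    3    3    3    4
Edit distance = dp[3][6] = 4

4


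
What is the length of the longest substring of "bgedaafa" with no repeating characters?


Input: "bgedaafa"
Sliding window (track last position of each char):
  Position 0 ('b'): window [0,0] length 1 -- new best
  Position 1 ('g'): window [0,1] length 2 -- new best
  Position 2 ('e'): window [0,2] length 3 -- new best
  Position 3 ('d'): window [0,3] length 4 -- new best
  Position 4 ('a'): window [0,4] length 5 -- new best
  Position 5 ('a'): repeat (last at 4), move window start to 5
  Position 5 ('a'): window [5,5] length 1
  Position 6 ('f'): window [5,6] length 2
  Position 7 ('a'): repeat (last at 5), move window start to 6
  Position 7 ('a'): window [6,7] length 2
Longest substring with no repeats: "bgeda" with length 5

5


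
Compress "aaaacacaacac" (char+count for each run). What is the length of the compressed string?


Input: aaaacacaacac
Runs:
  'a' x 4 => "a4"
  'c' x 1 => "c1"
  'a' x 1 => "a1"
  'c' x 1 => "c1"
  'a' x 2 => "a2"
  'c' x 1 => "c1"
  'a' x 1 => "a1"
  'c' x 1 => "c1"
Compressed: "a4c1a1c1a2c1a1c1"
Compressed length: 16

16


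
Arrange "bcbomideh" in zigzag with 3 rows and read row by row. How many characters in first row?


Zigzag "bcbomideh" into 3 rows:
Placing characters:
  'b' => row 0
  'c' => row 1
  'b' => row 2
  'o' => row 1
  'm' => row 0
  'i' => row 1
  'd' => row 2
  'e' => row 1
  'h' => row 0
Rows:
  Row 0: "bmh"
  Row 1: "coie"
  Row 2: "bd"
First row length: 3

3


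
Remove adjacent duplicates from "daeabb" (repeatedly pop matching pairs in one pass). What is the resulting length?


Input: daeabb
Stack-based adjacent duplicate removal:
  Read 'd': push. Stack: d
  Read 'a': push. Stack: da
  Read 'e': push. Stack: dae
  Read 'a': push. Stack: daea
  Read 'b': push. Stack: daeab
  Read 'b': matches stack top 'b' => pop. Stack: daea
Final stack: "daea" (length 4)

4


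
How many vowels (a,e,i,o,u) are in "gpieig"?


Input: gpieig
Checking each character:
  'g' at position 0: consonant
  'p' at position 1: consonant
  'i' at position 2: vowel (running total: 1)
  'e' at position 3: vowel (running total: 2)
  'i' at position 4: vowel (running total: 3)
  'g' at position 5: consonant
Total vowels: 3

3


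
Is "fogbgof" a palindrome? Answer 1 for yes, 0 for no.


Input: fogbgof
Reversed: fogbgof
  Compare pos 0 ('f') with pos 6 ('f'): match
  Compare pos 1 ('o') with pos 5 ('o'): match
  Compare pos 2 ('g') with pos 4 ('g'): match
Result: palindrome

1


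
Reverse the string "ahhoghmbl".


Input: ahhoghmbl
Reading characters right to left:
  Position 8: 'l'
  Position 7: 'b'
  Position 6: 'm'
  Position 5: 'h'
  Position 4: 'g'
  Position 3: 'o'
  Position 2: 'h'
  Position 1: 'h'
  Position 0: 'a'
Reversed: lbmhgohha

lbmhgohha


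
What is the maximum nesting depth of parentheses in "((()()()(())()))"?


Input: "((()()()(())()))"
Tracking depth:
  Position 0 '(': depth becomes 1
  Position 1 '(': depth becomes 2
  Position 2 '(': depth becomes 3
  Position 3 ')': depth becomes 2
  Position 4 '(': depth becomes 3
  Position 5 ')': depth becomes 2
  Position 6 '(': depth becomes 3
  Position 7 ')': depth becomes 2
  Position 8 '(': depth becomes 3
  Position 9 '(': depth becomes 4
  Position 10 ')': depth becomes 3
  Position 11 ')': depth becomes 2
  Position 12 '(': depth becomes 3
  Position 13 ')': depth becomes 2
  Position 14 ')': depth becomes 1
  Position 15 ')': depth becomes 0
Maximum depth reached: 4

4


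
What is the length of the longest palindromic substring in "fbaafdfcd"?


Input: "fbaafdfcd"
Checking substrings for palindromes:
  [4:7] "fdf" (len 3) => palindrome
  [2:4] "aa" (len 2) => palindrome
Longest palindromic substring: "fdf" with length 3

3


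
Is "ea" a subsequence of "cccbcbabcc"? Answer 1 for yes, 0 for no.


Check if "ea" is a subsequence of "cccbcbabcc"
Greedy scan:
  Position 0 ('c'): no match needed
  Position 1 ('c'): no match needed
  Position 2 ('c'): no match needed
  Position 3 ('b'): no match needed
  Position 4 ('c'): no match needed
  Position 5 ('b'): no match needed
  Position 6 ('a'): no match needed
  Position 7 ('b'): no match needed
  Position 8 ('c'): no match needed
  Position 9 ('c'): no match needed
Only matched 0/2 characters => not a subsequence

0


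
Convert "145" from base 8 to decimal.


Input: "145" in base 8
Positional expansion:
  Digit '1' (value 1) x 8^2 = 64
  Digit '4' (value 4) x 8^1 = 32
  Digit '5' (value 5) x 8^0 = 5
Sum = 101

101


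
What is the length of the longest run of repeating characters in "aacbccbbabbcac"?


Input: "aacbccbbabbcac"
Scanning for longest run:
  Position 1 ('a'): continues run of 'a', length=2
  Position 2 ('c'): new char, reset run to 1
  Position 3 ('b'): new char, reset run to 1
  Position 4 ('c'): new char, reset run to 1
  Position 5 ('c'): continues run of 'c', length=2
  Position 6 ('b'): new char, reset run to 1
  Position 7 ('b'): continues run of 'b', length=2
  Position 8 ('a'): new char, reset run to 1
  Position 9 ('b'): new char, reset run to 1
  Position 10 ('b'): continues run of 'b', length=2
  Position 11 ('c'): new char, reset run to 1
  Position 12 ('a'): new char, reset run to 1
  Position 13 ('c'): new char, reset run to 1
Longest run: 'a' with length 2

2


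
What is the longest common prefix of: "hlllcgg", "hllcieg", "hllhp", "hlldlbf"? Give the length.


Words: hlllcgg, hllcieg, hllhp, hlldlbf
  Position 0: all 'h' => match
  Position 1: all 'l' => match
  Position 2: all 'l' => match
  Position 3: ('l', 'c', 'h', 'd') => mismatch, stop
LCP = "hll" (length 3)

3


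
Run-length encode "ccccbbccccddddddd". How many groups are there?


Input: ccccbbccccddddddd
Scanning for consecutive runs:
  Group 1: 'c' x 4 (positions 0-3)
  Group 2: 'b' x 2 (positions 4-5)
  Group 3: 'c' x 4 (positions 6-9)
  Group 4: 'd' x 7 (positions 10-16)
Total groups: 4

4


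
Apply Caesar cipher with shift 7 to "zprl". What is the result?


Caesar cipher: shift "zprl" by 7
  'z' (pos 25) + 7 = pos 6 = 'g'
  'p' (pos 15) + 7 = pos 22 = 'w'
  'r' (pos 17) + 7 = pos 24 = 'y'
  'l' (pos 11) + 7 = pos 18 = 's'
Result: gwys

gwys


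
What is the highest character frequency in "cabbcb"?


Input: cabbcb
Character counts:
  'a': 1
  'b': 3
  'c': 2
Maximum frequency: 3

3


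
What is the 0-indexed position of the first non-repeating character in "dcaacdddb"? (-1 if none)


Input: dcaacdddb
Character frequencies:
  'a': 2
  'b': 1
  'c': 2
  'd': 4
Scanning left to right for freq == 1:
  Position 0 ('d'): freq=4, skip
  Position 1 ('c'): freq=2, skip
  Position 2 ('a'): freq=2, skip
  Position 3 ('a'): freq=2, skip
  Position 4 ('c'): freq=2, skip
  Position 5 ('d'): freq=4, skip
  Position 6 ('d'): freq=4, skip
  Position 7 ('d'): freq=4, skip
  Position 8 ('b'): unique! => answer = 8

8


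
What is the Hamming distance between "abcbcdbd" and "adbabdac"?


Comparing "abcbcdbd" and "adbabdac" position by position:
  Position 0: 'a' vs 'a' => same
  Position 1: 'b' vs 'd' => differ
  Position 2: 'c' vs 'b' => differ
  Position 3: 'b' vs 'a' => differ
  Position 4: 'c' vs 'b' => differ
  Position 5: 'd' vs 'd' => same
  Position 6: 'b' vs 'a' => differ
  Position 7: 'd' vs 'c' => differ
Total differences (Hamming distance): 6

6


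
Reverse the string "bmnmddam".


Input: bmnmddam
Reading characters right to left:
  Position 7: 'm'
  Position 6: 'a'
  Position 5: 'd'
  Position 4: 'd'
  Position 3: 'm'
  Position 2: 'n'
  Position 1: 'm'
  Position 0: 'b'
Reversed: maddmnmb

maddmnmb


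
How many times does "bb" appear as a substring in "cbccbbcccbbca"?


Searching for "bb" in "cbccbbcccbbca"
Scanning each position:
  Position 0: "cb" => no
  Position 1: "bc" => no
  Position 2: "cc" => no
  Position 3: "cb" => no
  Position 4: "bb" => MATCH
  Position 5: "bc" => no
  Position 6: "cc" => no
  Position 7: "cc" => no
  Position 8: "cb" => no
  Position 9: "bb" => MATCH
  Position 10: "bc" => no
  Position 11: "ca" => no
Total occurrences: 2

2


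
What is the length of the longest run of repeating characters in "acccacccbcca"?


Input: "acccacccbcca"
Scanning for longest run:
  Position 1 ('c'): new char, reset run to 1
  Position 2 ('c'): continues run of 'c', length=2
  Position 3 ('c'): continues run of 'c', length=3
  Position 4 ('a'): new char, reset run to 1
  Position 5 ('c'): new char, reset run to 1
  Position 6 ('c'): continues run of 'c', length=2
  Position 7 ('c'): continues run of 'c', length=3
  Position 8 ('b'): new char, reset run to 1
  Position 9 ('c'): new char, reset run to 1
  Position 10 ('c'): continues run of 'c', length=2
  Position 11 ('a'): new char, reset run to 1
Longest run: 'c' with length 3

3


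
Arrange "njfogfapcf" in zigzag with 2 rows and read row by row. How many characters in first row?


Zigzag "njfogfapcf" into 2 rows:
Placing characters:
  'n' => row 0
  'j' => row 1
  'f' => row 0
  'o' => row 1
  'g' => row 0
  'f' => row 1
  'a' => row 0
  'p' => row 1
  'c' => row 0
  'f' => row 1
Rows:
  Row 0: "nfgac"
  Row 1: "jofpf"
First row length: 5

5


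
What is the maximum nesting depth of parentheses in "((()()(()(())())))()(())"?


Input: "((()()(()(())())))()(())"
Tracking depth:
  Position 0 '(': depth becomes 1
  Position 1 '(': depth becomes 2
  Position 2 '(': depth becomes 3
  Position 3 ')': depth becomes 2
  Position 4 '(': depth becomes 3
  Position 5 ')': depth becomes 2
  Position 6 '(': depth becomes 3
  Position 7 '(': depth becomes 4
  Position 8 ')': depth becomes 3
  Position 9 '(': depth becomes 4
  Position 10 '(': depth becomes 5
  Position 11 ')': depth becomes 4
  Position 12 ')': depth becomes 3
  Position 13 '(': depth becomes 4
  Position 14 ')': depth becomes 3
  Position 15 ')': depth becomes 2
  Position 16 ')': depth becomes 1
  Position 17 ')': depth becomes 0
  Position 18 '(': depth becomes 1
  Position 19 ')': depth becomes 0
  Position 20 '(': depth becomes 1
  Position 21 '(': depth becomes 2
  Position 22 ')': depth becomes 1
  Position 23 ')': depth becomes 0
Maximum depth reached: 5

5


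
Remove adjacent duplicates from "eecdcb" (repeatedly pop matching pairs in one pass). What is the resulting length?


Input: eecdcb
Stack-based adjacent duplicate removal:
  Read 'e': push. Stack: e
  Read 'e': matches stack top 'e' => pop. Stack: (empty)
  Read 'c': push. Stack: c
  Read 'd': push. Stack: cd
  Read 'c': push. Stack: cdc
  Read 'b': push. Stack: cdcb
Final stack: "cdcb" (length 4)

4


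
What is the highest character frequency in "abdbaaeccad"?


Input: abdbaaeccad
Character counts:
  'a': 4
  'b': 2
  'c': 2
  'd': 2
  'e': 1
Maximum frequency: 4

4


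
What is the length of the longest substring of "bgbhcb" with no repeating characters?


Input: "bgbhcb"
Sliding window (track last position of each char):
  Position 0 ('b'): window [0,0] length 1 -- new best
  Position 1 ('g'): window [0,1] length 2 -- new best
  Position 2 ('b'): repeat (last at 0), move window start to 1
  Position 2 ('b'): window [1,2] length 2
  Position 3 ('h'): window [1,3] length 3 -- new best
  Position 4 ('c'): window [1,4] length 4 -- new best
  Position 5 ('b'): repeat (last at 2), move window start to 3
  Position 5 ('b'): window [3,5] length 3
Longest substring with no repeats: "gbhc" with length 4

4


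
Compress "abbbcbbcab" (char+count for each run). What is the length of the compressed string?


Input: abbbcbbcab
Runs:
  'a' x 1 => "a1"
  'b' x 3 => "b3"
  'c' x 1 => "c1"
  'b' x 2 => "b2"
  'c' x 1 => "c1"
  'a' x 1 => "a1"
  'b' x 1 => "b1"
Compressed: "a1b3c1b2c1a1b1"
Compressed length: 14

14


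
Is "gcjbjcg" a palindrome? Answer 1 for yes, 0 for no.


Input: gcjbjcg
Reversed: gcjbjcg
  Compare pos 0 ('g') with pos 6 ('g'): match
  Compare pos 1 ('c') with pos 5 ('c'): match
  Compare pos 2 ('j') with pos 4 ('j'): match
Result: palindrome

1


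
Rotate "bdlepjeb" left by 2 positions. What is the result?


Input: "bdlepjeb", rotate left by 2
First 2 characters: "bd"
Remaining characters: "lepjeb"
Concatenate remaining + first: "lepjeb" + "bd" = "lepjebbd"

lepjebbd


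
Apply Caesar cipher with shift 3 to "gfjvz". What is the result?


Caesar cipher: shift "gfjvz" by 3
  'g' (pos 6) + 3 = pos 9 = 'j'
  'f' (pos 5) + 3 = pos 8 = 'i'
  'j' (pos 9) + 3 = pos 12 = 'm'
  'v' (pos 21) + 3 = pos 24 = 'y'
  'z' (pos 25) + 3 = pos 2 = 'c'
Result: jimyc

jimyc


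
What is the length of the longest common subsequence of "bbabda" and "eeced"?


LCS of "bbabda" and "eeced"
DP table:
           e    e    c    e    d
      0    0    0    0    0    0
  b   0    0    0    0    0    0
  b   0    0    0    0    0    0
  a   0    0    0    0    0    0
  b   0    0    0    0    0    0
  d   0    0    0    0    0    1
  a   0    0    0    0    0    1
LCS length = dp[6][5] = 1

1


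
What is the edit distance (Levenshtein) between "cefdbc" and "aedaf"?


Computing edit distance: "cefdbc" -> "aedaf"
DP table:
           a    e    d    a    f
      0    1    2    3    4    5
  c   1    1    2    3    4    5
  e   2    2    1    2    3    4
  f   3    3    2    2    3    3
  d   4    4    3    2    3    4
  b   5    5    4    3    3    4
  c   6    6    5    4    4    4
Edit distance = dp[6][5] = 4

4


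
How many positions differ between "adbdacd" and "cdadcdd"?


Comparing "adbdacd" and "cdadcdd" position by position:
  Position 0: 'a' vs 'c' => DIFFER
  Position 1: 'd' vs 'd' => same
  Position 2: 'b' vs 'a' => DIFFER
  Position 3: 'd' vs 'd' => same
  Position 4: 'a' vs 'c' => DIFFER
  Position 5: 'c' vs 'd' => DIFFER
  Position 6: 'd' vs 'd' => same
Positions that differ: 4

4


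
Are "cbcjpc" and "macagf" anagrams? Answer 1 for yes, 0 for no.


Strings: "cbcjpc", "macagf"
Sorted first:  bcccjp
Sorted second: aacfgm
Differ at position 0: 'b' vs 'a' => not anagrams

0


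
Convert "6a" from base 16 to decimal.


Input: "6a" in base 16
Positional expansion:
  Digit '6' (value 6) x 16^1 = 96
  Digit 'a' (value 10) x 16^0 = 10
Sum = 106

106


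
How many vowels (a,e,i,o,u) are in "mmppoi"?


Input: mmppoi
Checking each character:
  'm' at position 0: consonant
  'm' at position 1: consonant
  'p' at position 2: consonant
  'p' at position 3: consonant
  'o' at position 4: vowel (running total: 1)
  'i' at position 5: vowel (running total: 2)
Total vowels: 2

2


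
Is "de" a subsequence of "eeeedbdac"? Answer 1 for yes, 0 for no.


Check if "de" is a subsequence of "eeeedbdac"
Greedy scan:
  Position 0 ('e'): no match needed
  Position 1 ('e'): no match needed
  Position 2 ('e'): no match needed
  Position 3 ('e'): no match needed
  Position 4 ('d'): matches sub[0] = 'd'
  Position 5 ('b'): no match needed
  Position 6 ('d'): no match needed
  Position 7 ('a'): no match needed
  Position 8 ('c'): no match needed
Only matched 1/2 characters => not a subsequence

0
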